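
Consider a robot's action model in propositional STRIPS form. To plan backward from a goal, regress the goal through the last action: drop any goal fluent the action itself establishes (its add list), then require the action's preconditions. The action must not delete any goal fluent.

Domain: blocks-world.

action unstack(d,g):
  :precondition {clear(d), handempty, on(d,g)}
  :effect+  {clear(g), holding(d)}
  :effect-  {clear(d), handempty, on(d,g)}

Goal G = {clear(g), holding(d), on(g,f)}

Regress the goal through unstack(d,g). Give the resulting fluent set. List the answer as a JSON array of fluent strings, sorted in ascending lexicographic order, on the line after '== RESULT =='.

Compute (G \ add) ∪ pre:
  G ∩ del = {}  (empty — regression defined)
  G \ add = {clear(g), holding(d), on(g,f)} \ {clear(g), holding(d)} = {on(g,f)}
  ∪ pre   = {on(g,f)} ∪ {clear(d), handempty, on(d,g)}
          = {clear(d), handempty, on(d,g), on(g,f)}

== RESULT ==
["clear(d)", "handempty", "on(d,g)", "on(g,f)"]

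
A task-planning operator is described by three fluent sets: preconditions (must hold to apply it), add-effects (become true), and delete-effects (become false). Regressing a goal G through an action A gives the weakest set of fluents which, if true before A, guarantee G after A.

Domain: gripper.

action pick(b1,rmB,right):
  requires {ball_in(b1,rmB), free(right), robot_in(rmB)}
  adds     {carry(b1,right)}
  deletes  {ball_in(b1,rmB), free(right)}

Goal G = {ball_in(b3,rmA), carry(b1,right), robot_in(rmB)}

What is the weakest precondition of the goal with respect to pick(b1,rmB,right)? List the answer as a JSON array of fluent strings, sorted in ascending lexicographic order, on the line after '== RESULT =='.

Compute (G \ add) ∪ pre:
  G ∩ del = {}  (empty — regression defined)
  G \ add = {ball_in(b3,rmA), carry(b1,right), robot_in(rmB)} \ {carry(b1,right)} = {ball_in(b3,rmA), robot_in(rmB)}
  ∪ pre   = {ball_in(b3,rmA), robot_in(rmB)} ∪ {ball_in(b1,rmB), free(right), robot_in(rmB)}
          = {ball_in(b1,rmB), ball_in(b3,rmA), free(right), robot_in(rmB)}

== RESULT ==
["ball_in(b1,rmB)", "ball_in(b3,rmA)", "free(right)", "robot_in(rmB)"]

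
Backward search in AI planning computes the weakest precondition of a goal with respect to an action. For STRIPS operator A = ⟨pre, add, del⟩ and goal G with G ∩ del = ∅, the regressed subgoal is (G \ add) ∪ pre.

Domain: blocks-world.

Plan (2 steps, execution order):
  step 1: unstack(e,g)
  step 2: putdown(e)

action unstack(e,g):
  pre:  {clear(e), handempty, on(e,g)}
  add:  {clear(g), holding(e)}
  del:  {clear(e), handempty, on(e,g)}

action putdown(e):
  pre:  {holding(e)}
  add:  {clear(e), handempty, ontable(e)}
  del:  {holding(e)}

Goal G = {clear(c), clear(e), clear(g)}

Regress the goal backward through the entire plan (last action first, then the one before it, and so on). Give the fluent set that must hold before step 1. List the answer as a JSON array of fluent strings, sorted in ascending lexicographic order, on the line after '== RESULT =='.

Regress step by step:
  through step 2 (putdown(e)): drop {clear(e)}, keep {clear(c), clear(g)}, require {holding(e)}
    → {clear(c), clear(g), holding(e)}
  through step 1 (unstack(e,g)): drop {clear(g), holding(e)}, keep {clear(c)}, require {clear(e), handempty, on(e,g)}
    → {clear(c), clear(e), handempty, on(e,g)}

== RESULT ==
["clear(c)", "clear(e)", "handempty", "on(e,g)"]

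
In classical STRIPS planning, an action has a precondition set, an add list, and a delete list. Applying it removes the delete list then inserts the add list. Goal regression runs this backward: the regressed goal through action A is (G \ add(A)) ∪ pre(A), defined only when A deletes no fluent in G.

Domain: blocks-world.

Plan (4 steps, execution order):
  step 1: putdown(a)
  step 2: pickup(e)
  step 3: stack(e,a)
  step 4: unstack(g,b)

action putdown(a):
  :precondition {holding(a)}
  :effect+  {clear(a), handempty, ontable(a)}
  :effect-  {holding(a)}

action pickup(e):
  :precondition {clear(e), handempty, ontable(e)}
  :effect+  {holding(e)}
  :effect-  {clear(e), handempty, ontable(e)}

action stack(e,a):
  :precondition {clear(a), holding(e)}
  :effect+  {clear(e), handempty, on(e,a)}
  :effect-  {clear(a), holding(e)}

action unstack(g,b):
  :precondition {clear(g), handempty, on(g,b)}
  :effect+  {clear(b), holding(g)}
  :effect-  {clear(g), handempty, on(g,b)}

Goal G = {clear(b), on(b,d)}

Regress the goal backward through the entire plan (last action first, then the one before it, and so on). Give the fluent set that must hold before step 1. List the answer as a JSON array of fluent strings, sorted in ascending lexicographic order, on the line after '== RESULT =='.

Work backward from the goal:
  through step 4 (unstack(g,b)): drop {clear(b)}, keep {on(b,d)}, require {clear(g), handempty, on(g,b)}
    → {clear(g), handempty, on(b,d), on(g,b)}
  through step 3 (stack(e,a)): drop {handempty}, keep {clear(g), on(b,d), on(g,b)}, require {clear(a), holding(e)}
    → {clear(a), clear(g), holding(e), on(b,d), on(g,b)}
  through step 2 (pickup(e)): drop {holding(e)}, keep {clear(a), clear(g), on(b,d), on(g,b)}, require {clear(e), handempty, ontable(e)}
    → {clear(a), clear(e), clear(g), handempty, on(b,d), on(g,b), ontable(e)}
  through step 1 (putdown(a)): drop {clear(a), handempty}, keep {clear(e), clear(g), on(b,d), on(g,b), ontable(e)}, require {holding(a)}
    → {clear(e), clear(g), holding(a), on(b,d), on(g,b), ontable(e)}

== RESULT ==
["clear(e)", "clear(g)", "holding(a)", "on(b,d)", "on(g,b)", "ontable(e)"]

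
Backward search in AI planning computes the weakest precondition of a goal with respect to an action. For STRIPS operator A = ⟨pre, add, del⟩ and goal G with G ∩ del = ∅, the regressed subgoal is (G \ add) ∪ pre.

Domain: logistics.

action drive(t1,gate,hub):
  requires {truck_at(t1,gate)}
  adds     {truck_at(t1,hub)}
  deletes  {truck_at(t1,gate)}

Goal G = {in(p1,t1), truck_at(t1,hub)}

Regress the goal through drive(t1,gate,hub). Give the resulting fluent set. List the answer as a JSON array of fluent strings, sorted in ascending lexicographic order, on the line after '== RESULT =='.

Compute (G \ add) ∪ pre:
  G ∩ del = {}  (empty — regression defined)
  G \ add = {in(p1,t1), truck_at(t1,hub)} \ {truck_at(t1,hub)} = {in(p1,t1)}
  ∪ pre   = {in(p1,t1)} ∪ {truck_at(t1,gate)}
          = {in(p1,t1), truck_at(t1,gate)}

== RESULT ==
["in(p1,t1)", "truck_at(t1,gate)"]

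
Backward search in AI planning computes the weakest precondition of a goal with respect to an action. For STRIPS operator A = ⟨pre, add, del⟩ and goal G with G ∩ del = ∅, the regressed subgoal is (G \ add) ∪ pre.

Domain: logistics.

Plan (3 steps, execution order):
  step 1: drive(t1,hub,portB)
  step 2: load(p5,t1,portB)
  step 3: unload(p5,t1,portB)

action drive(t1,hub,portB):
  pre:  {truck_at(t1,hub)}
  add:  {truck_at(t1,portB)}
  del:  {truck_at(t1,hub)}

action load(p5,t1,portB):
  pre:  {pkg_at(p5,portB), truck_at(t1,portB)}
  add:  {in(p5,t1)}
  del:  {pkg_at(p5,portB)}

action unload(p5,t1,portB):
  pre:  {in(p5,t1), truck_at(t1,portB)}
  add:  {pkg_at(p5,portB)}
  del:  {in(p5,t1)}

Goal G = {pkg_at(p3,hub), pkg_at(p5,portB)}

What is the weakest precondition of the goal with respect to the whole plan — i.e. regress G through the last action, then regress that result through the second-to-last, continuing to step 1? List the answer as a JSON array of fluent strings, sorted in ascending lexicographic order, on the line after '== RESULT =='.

Work backward from the goal:
  through step 3 (unload(p5,t1,portB)): drop {pkg_at(p5,portB)}, keep {pkg_at(p3,hub)}, require {in(p5,t1), truck_at(t1,portB)}
    → {in(p5,t1), pkg_at(p3,hub), truck_at(t1,portB)}
  through step 2 (load(p5,t1,portB)): drop {in(p5,t1)}, keep {pkg_at(p3,hub), truck_at(t1,portB)}, require {pkg_at(p5,portB), truck_at(t1,portB)}
    → {pkg_at(p3,hub), pkg_at(p5,portB), truck_at(t1,portB)}
  through step 1 (drive(t1,hub,portB)): drop {truck_at(t1,portB)}, keep {pkg_at(p3,hub), pkg_at(p5,portB)}, require {truck_at(t1,hub)}
    → {pkg_at(p3,hub), pkg_at(p5,portB), truck_at(t1,hub)}

== RESULT ==
["pkg_at(p3,hub)", "pkg_at(p5,portB)", "truck_at(t1,hub)"]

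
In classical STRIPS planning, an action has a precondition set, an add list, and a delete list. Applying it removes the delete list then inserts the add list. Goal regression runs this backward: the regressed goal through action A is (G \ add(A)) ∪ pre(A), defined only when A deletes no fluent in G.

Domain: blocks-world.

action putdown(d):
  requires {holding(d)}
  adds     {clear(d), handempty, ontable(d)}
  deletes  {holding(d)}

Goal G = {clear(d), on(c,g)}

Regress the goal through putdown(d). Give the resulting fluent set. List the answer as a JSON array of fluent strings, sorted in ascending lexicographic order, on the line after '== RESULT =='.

Compute (G \ add) ∪ pre:
  G ∩ del = {}  (empty — regression defined)
  G \ add = {clear(d), on(c,g)} \ {clear(d), handempty, ontable(d)} = {on(c,g)}
  ∪ pre   = {on(c,g)} ∪ {holding(d)}
          = {holding(d), on(c,g)}

== RESULT ==
["holding(d)", "on(c,g)"]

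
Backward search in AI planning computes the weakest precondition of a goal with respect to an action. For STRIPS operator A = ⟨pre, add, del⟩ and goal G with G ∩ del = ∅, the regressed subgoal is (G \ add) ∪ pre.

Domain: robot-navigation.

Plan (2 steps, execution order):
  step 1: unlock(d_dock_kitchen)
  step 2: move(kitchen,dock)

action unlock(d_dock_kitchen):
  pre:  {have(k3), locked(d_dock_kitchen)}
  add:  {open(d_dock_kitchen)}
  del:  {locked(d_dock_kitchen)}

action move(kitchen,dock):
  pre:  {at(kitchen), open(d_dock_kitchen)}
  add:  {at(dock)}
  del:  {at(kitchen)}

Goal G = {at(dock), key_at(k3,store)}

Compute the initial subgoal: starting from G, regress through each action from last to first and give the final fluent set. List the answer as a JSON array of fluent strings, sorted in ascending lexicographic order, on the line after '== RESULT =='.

Regress step by step:
  through step 2 (move(kitchen,dock)): drop {at(dock)}, keep {key_at(k3,store)}, require {at(kitchen), open(d_dock_kitchen)}
    → {at(kitchen), key_at(k3,store), open(d_dock_kitchen)}
  through step 1 (unlock(d_dock_kitchen)): drop {open(d_dock_kitchen)}, keep {at(kitchen), key_at(k3,store)}, require {have(k3), locked(d_dock_kitchen)}
    → {at(kitchen), have(k3), key_at(k3,store), locked(d_dock_kitchen)}

== RESULT ==
["at(kitchen)", "have(k3)", "key_at(k3,store)", "locked(d_dock_kitchen)"]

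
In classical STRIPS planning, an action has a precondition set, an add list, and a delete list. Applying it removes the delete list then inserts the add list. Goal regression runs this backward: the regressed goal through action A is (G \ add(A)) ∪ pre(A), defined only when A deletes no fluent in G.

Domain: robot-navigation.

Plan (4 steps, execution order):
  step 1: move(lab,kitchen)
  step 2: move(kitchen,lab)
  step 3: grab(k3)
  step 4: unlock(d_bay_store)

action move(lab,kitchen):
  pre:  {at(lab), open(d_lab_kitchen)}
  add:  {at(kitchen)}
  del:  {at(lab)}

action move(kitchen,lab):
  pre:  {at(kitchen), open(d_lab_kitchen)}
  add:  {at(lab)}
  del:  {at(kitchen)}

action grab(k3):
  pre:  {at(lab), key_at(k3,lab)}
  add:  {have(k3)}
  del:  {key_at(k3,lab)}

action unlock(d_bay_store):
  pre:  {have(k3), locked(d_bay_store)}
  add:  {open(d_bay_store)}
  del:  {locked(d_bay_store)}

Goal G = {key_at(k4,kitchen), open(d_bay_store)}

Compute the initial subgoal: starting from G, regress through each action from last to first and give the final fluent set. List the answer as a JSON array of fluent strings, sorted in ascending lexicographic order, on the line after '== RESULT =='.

Regress step by step:
  through step 4 (unlock(d_bay_store)): drop {open(d_bay_store)}, keep {key_at(k4,kitchen)}, require {have(k3), locked(d_bay_store)}
    → {have(k3), key_at(k4,kitchen), locked(d_bay_store)}
  through step 3 (grab(k3)): drop {have(k3)}, keep {key_at(k4,kitchen), locked(d_bay_store)}, require {at(lab), key_at(k3,lab)}
    → {at(lab), key_at(k3,lab), key_at(k4,kitchen), locked(d_bay_store)}
  through step 2 (move(kitchen,lab)): drop {at(lab)}, keep {key_at(k3,lab), key_at(k4,kitchen), locked(d_bay_store)}, require {at(kitchen), open(d_lab_kitchen)}
    → {at(kitchen), key_at(k3,lab), key_at(k4,kitchen), locked(d_bay_store), open(d_lab_kitchen)}
  through step 1 (move(lab,kitchen)): drop {at(kitchen)}, keep {key_at(k3,lab), key_at(k4,kitchen), locked(d_bay_store), open(d_lab_kitchen)}, require {at(lab), open(d_lab_kitchen)}
    → {at(lab), key_at(k3,lab), key_at(k4,kitchen), locked(d_bay_store), open(d_lab_kitchen)}

== RESULT ==
["at(lab)", "key_at(k3,lab)", "key_at(k4,kitchen)", "locked(d_bay_store)", "open(d_lab_kitchen)"]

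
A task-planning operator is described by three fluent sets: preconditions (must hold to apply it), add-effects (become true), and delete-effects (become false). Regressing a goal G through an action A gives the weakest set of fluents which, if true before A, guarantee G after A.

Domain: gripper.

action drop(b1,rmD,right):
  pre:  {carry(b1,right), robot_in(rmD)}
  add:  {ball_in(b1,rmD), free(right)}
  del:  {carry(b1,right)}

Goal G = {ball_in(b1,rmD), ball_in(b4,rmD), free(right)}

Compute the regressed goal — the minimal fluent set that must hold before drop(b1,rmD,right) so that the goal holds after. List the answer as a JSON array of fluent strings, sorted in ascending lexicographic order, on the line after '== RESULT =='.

Regress:
  G ∩ del = {}  (empty — regression defined)
  G \ add = {ball_in(b1,rmD), ball_in(b4,rmD), free(right)} \ {ball_in(b1,rmD), free(right)} = {ball_in(b4,rmD)}
  ∪ pre   = {ball_in(b4,rmD)} ∪ {carry(b1,right), robot_in(rmD)}
          = {ball_in(b4,rmD), carry(b1,right), robot_in(rmD)}

== RESULT ==
["ball_in(b4,rmD)", "carry(b1,right)", "robot_in(rmD)"]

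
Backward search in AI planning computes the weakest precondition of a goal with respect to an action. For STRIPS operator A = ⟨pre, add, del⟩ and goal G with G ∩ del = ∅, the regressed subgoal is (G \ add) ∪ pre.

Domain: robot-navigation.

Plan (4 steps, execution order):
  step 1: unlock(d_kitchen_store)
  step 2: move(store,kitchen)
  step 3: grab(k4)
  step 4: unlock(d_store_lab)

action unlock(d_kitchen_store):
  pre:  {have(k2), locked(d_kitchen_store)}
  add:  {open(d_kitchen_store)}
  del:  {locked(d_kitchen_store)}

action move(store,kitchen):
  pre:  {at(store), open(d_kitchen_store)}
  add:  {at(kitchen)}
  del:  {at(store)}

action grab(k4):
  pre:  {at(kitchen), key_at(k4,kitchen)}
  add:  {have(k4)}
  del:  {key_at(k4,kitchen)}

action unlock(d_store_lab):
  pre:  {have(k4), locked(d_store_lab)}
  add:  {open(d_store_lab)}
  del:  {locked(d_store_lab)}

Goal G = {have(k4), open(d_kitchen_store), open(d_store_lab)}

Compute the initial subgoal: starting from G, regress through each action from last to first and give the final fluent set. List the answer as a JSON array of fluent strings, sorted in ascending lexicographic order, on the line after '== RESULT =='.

Work backward from the goal:
  through step 4 (unlock(d_store_lab)): drop {open(d_store_lab)}, keep {have(k4), open(d_kitchen_store)}, require {have(k4), locked(d_store_lab)}
    → {have(k4), locked(d_store_lab), open(d_kitchen_store)}
  through step 3 (grab(k4)): drop {have(k4)}, keep {locked(d_store_lab), open(d_kitchen_store)}, require {at(kitchen), key_at(k4,kitchen)}
    → {at(kitchen), key_at(k4,kitchen), locked(d_store_lab), open(d_kitchen_store)}
  through step 2 (move(store,kitchen)): drop {at(kitchen)}, keep {key_at(k4,kitchen), locked(d_store_lab), open(d_kitchen_store)}, require {at(store), open(d_kitchen_store)}
    → {at(store), key_at(k4,kitchen), locked(d_store_lab), open(d_kitchen_store)}
  through step 1 (unlock(d_kitchen_store)): drop {open(d_kitchen_store)}, keep {at(store), key_at(k4,kitchen), locked(d_store_lab)}, require {have(k2), locked(d_kitchen_store)}
    → {at(store), have(k2), key_at(k4,kitchen), locked(d_kitchen_store), locked(d_store_lab)}

== RESULT ==
["at(store)", "have(k2)", "key_at(k4,kitchen)", "locked(d_kitchen_store)", "locked(d_store_lab)"]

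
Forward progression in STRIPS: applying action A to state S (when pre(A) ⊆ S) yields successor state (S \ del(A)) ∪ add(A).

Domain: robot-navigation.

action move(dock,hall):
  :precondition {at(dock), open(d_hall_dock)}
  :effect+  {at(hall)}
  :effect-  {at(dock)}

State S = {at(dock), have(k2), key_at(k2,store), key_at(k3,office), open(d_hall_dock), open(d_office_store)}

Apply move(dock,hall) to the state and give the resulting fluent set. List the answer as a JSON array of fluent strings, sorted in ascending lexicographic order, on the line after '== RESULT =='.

Compute (S \ del) ∪ add:
  pre ⊆ S: {at(dock), open(d_hall_dock)} ⊆ S  — applicable
  S \ del = {have(k2), key_at(k2,store), key_at(k3,office), open(d_hall_dock), open(d_office_store)}
  ∪ add   = {at(hall), have(k2), key_at(k2,store), key_at(k3,office), open(d_hall_dock), open(d_office_store)}

== RESULT ==
["at(hall)", "have(k2)", "key_at(k2,store)", "key_at(k3,office)", "open(d_hall_dock)", "open(d_office_store)"]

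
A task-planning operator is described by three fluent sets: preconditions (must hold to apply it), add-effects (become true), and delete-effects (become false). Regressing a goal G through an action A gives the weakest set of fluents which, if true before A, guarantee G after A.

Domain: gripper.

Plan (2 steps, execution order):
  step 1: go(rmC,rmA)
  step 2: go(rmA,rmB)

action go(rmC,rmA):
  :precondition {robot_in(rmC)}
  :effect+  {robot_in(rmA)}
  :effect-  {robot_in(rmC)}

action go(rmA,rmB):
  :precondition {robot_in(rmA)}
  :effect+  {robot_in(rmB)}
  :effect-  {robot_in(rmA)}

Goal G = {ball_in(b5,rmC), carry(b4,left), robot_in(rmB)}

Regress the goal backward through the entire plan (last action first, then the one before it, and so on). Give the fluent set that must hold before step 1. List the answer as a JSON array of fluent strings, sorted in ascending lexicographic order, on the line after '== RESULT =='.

Regress step by step:
  through step 2 (go(rmA,rmB)): drop {robot_in(rmB)}, keep {ball_in(b5,rmC), carry(b4,left)}, require {robot_in(rmA)}
    → {ball_in(b5,rmC), carry(b4,left), robot_in(rmA)}
  through step 1 (go(rmC,rmA)): drop {robot_in(rmA)}, keep {ball_in(b5,rmC), carry(b4,left)}, require {robot_in(rmC)}
    → {ball_in(b5,rmC), carry(b4,left), robot_in(rmC)}

== RESULT ==
["ball_in(b5,rmC)", "carry(b4,left)", "robot_in(rmC)"]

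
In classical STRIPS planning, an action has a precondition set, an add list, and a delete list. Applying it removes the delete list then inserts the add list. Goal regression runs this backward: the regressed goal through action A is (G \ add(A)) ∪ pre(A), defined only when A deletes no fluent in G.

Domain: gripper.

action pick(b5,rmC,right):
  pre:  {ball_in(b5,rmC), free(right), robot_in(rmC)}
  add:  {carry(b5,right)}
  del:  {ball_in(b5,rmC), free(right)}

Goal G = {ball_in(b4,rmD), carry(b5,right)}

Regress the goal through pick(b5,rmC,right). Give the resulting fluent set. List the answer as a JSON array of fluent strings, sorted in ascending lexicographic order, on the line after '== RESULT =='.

Regress:
  G ∩ del = {}  (empty — regression defined)
  G \ add = {ball_in(b4,rmD), carry(b5,right)} \ {carry(b5,right)} = {ball_in(b4,rmD)}
  ∪ pre   = {ball_in(b4,rmD)} ∪ {ball_in(b5,rmC), free(right), robot_in(rmC)}
          = {ball_in(b4,rmD), ball_in(b5,rmC), free(right), robot_in(rmC)}

== RESULT ==
["ball_in(b4,rmD)", "ball_in(b5,rmC)", "free(right)", "robot_in(rmC)"]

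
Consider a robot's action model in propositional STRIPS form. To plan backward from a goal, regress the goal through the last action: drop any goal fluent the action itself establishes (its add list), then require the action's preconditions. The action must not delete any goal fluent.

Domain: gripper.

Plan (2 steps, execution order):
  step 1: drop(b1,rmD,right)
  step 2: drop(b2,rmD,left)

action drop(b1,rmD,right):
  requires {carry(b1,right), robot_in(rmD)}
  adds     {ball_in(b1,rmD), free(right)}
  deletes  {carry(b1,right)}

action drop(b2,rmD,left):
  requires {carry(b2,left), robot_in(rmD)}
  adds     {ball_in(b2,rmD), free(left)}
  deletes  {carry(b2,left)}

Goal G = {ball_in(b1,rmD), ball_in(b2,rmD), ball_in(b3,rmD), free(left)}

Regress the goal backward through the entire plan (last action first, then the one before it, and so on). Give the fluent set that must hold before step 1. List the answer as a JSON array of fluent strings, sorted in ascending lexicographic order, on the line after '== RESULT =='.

Regress step by step:
  through step 2 (drop(b2,rmD,left)): drop {ball_in(b2,rmD), free(left)}, keep {ball_in(b1,rmD), ball_in(b3,rmD)}, require {carry(b2,left), robot_in(rmD)}
    → {ball_in(b1,rmD), ball_in(b3,rmD), carry(b2,left), robot_in(rmD)}
  through step 1 (drop(b1,rmD,right)): drop {ball_in(b1,rmD)}, keep {ball_in(b3,rmD), carry(b2,left), robot_in(rmD)}, require {carry(b1,right), robot_in(rmD)}
    → {ball_in(b3,rmD), carry(b1,right), carry(b2,left), robot_in(rmD)}

== RESULT ==
["ball_in(b3,rmD)", "carry(b1,right)", "carry(b2,left)", "robot_in(rmD)"]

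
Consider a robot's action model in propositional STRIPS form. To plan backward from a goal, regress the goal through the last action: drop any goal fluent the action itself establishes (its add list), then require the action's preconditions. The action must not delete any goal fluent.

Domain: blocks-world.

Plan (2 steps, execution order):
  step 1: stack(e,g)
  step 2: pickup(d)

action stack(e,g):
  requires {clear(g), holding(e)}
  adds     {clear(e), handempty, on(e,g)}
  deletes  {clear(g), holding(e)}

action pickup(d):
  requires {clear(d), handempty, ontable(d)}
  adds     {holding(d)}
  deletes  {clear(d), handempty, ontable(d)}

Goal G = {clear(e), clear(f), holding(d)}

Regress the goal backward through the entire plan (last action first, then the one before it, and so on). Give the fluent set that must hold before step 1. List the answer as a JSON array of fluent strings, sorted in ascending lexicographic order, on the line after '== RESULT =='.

Work backward from the goal:
  through step 2 (pickup(d)): drop {holding(d)}, keep {clear(e), clear(f)}, require {clear(d), handempty, ontable(d)}
    → {clear(d), clear(e), clear(f), handempty, ontable(d)}
  through step 1 (stack(e,g)): drop {clear(e), handempty}, keep {clear(d), clear(f), ontable(d)}, require {clear(g), holding(e)}
    → {clear(d), clear(f), clear(g), holding(e), ontable(d)}

== RESULT ==
["clear(d)", "clear(f)", "clear(g)", "holding(e)", "ontable(d)"]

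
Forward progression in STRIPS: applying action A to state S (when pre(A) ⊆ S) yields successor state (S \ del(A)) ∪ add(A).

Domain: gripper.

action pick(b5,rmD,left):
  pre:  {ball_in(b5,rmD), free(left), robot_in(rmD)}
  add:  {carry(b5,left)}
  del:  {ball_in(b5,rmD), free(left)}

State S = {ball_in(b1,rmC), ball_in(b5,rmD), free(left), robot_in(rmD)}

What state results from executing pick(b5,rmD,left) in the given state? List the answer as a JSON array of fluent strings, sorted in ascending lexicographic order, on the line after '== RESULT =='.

Compute (S \ del) ∪ add:
  pre ⊆ S: {ball_in(b5,rmD), free(left), robot_in(rmD)} ⊆ S  — applicable
  S \ del = {ball_in(b1,rmC), robot_in(rmD)}
  ∪ add   = {ball_in(b1,rmC), carry(b5,left), robot_in(rmD)}

== RESULT ==
["ball_in(b1,rmC)", "carry(b5,left)", "robot_in(rmD)"]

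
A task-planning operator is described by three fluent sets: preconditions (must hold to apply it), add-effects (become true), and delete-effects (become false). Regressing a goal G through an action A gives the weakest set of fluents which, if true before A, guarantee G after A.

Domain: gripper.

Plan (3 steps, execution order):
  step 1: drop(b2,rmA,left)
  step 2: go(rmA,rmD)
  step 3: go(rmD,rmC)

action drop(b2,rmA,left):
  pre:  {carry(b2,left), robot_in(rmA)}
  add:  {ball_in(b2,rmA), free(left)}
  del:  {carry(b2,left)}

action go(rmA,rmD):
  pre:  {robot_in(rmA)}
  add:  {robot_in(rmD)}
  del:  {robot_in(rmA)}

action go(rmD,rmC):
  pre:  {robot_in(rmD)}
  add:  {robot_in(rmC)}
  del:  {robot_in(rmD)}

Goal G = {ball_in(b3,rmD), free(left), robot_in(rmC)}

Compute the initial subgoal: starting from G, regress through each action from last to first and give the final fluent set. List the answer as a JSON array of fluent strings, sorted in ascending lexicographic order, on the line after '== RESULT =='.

Work backward from the goal:
  through step 3 (go(rmD,rmC)): drop {robot_in(rmC)}, keep {ball_in(b3,rmD), free(left)}, require {robot_in(rmD)}
    → {ball_in(b3,rmD), free(left), robot_in(rmD)}
  through step 2 (go(rmA,rmD)): drop {robot_in(rmD)}, keep {ball_in(b3,rmD), free(left)}, require {robot_in(rmA)}
    → {ball_in(b3,rmD), free(left), robot_in(rmA)}
  through step 1 (drop(b2,rmA,left)): drop {free(left)}, keep {ball_in(b3,rmD), robot_in(rmA)}, require {carry(b2,left), robot_in(rmA)}
    → {ball_in(b3,rmD), carry(b2,left), robot_in(rmA)}

== RESULT ==
["ball_in(b3,rmD)", "carry(b2,left)", "robot_in(rmA)"]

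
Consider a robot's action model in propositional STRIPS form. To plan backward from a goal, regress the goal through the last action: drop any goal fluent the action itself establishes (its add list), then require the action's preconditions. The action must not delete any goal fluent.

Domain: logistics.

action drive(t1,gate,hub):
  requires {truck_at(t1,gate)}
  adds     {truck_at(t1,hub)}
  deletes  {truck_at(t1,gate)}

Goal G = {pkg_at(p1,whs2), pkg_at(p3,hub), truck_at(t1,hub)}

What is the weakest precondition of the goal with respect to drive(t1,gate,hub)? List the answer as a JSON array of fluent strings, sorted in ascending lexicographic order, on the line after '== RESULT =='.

Compute (G \ add) ∪ pre:
  G ∩ del = {}  (empty — regression defined)
  G \ add = {pkg_at(p1,whs2), pkg_at(p3,hub), truck_at(t1,hub)} \ {truck_at(t1,hub)} = {pkg_at(p1,whs2), pkg_at(p3,hub)}
  ∪ pre   = {pkg_at(p1,whs2), pkg_at(p3,hub)} ∪ {truck_at(t1,gate)}
          = {pkg_at(p1,whs2), pkg_at(p3,hub), truck_at(t1,gate)}

== RESULT ==
["pkg_at(p1,whs2)", "pkg_at(p3,hub)", "truck_at(t1,gate)"]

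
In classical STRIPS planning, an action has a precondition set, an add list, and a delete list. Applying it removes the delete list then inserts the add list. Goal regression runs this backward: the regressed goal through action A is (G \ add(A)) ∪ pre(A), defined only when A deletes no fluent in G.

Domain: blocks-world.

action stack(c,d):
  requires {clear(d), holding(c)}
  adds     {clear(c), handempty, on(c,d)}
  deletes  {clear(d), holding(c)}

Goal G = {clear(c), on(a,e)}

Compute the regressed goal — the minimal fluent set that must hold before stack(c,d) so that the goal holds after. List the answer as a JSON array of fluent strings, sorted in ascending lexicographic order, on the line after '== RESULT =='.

Compute (G \ add) ∪ pre:
  G ∩ del = {}  (empty — regression defined)
  G \ add = {clear(c), on(a,e)} \ {clear(c), handempty, on(c,d)} = {on(a,e)}
  ∪ pre   = {on(a,e)} ∪ {clear(d), holding(c)}
          = {clear(d), holding(c), on(a,e)}

== RESULT ==
["clear(d)", "holding(c)", "on(a,e)"]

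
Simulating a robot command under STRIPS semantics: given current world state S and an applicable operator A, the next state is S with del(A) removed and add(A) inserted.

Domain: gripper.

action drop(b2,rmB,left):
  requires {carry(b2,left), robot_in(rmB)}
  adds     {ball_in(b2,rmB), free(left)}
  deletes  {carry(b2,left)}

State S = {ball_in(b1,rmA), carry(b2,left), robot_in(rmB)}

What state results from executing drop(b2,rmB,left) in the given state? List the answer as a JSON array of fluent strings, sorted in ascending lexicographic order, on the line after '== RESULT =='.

Compute (S \ del) ∪ add:
  pre ⊆ S: {carry(b2,left), robot_in(rmB)} ⊆ S  — applicable
  S \ del = {ball_in(b1,rmA), robot_in(rmB)}
  ∪ add   = {ball_in(b1,rmA), ball_in(b2,rmB), free(left), robot_in(rmB)}

== RESULT ==
["ball_in(b1,rmA)", "ball_in(b2,rmB)", "free(left)", "robot_in(rmB)"]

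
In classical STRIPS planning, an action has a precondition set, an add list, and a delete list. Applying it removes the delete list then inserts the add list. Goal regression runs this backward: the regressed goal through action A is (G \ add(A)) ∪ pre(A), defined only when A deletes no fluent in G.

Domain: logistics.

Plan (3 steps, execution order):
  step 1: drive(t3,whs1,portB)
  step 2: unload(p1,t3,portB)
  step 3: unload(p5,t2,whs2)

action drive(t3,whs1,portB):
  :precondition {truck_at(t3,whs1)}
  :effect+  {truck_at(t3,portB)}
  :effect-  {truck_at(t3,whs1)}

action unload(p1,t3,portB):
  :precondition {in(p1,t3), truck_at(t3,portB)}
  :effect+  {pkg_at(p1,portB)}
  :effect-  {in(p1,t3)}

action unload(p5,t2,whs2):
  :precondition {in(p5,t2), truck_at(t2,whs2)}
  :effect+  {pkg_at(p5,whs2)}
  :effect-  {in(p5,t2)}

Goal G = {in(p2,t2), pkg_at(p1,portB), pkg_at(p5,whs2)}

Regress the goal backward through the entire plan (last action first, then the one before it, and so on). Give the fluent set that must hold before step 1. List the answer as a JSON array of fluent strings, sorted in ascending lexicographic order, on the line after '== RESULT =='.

Work backward from the goal:
  through step 3 (unload(p5,t2,whs2)): drop {pkg_at(p5,whs2)}, keep {in(p2,t2), pkg_at(p1,portB)}, require {in(p5,t2), truck_at(t2,whs2)}
    → {in(p2,t2), in(p5,t2), pkg_at(p1,portB), truck_at(t2,whs2)}
  through step 2 (unload(p1,t3,portB)): drop {pkg_at(p1,portB)}, keep {in(p2,t2), in(p5,t2), truck_at(t2,whs2)}, require {in(p1,t3), truck_at(t3,portB)}
    → {in(p1,t3), in(p2,t2), in(p5,t2), truck_at(t2,whs2), truck_at(t3,portB)}
  through step 1 (drive(t3,whs1,portB)): drop {truck_at(t3,portB)}, keep {in(p1,t3), in(p2,t2), in(p5,t2), truck_at(t2,whs2)}, require {truck_at(t3,whs1)}
    → {in(p1,t3), in(p2,t2), in(p5,t2), truck_at(t2,whs2), truck_at(t3,whs1)}

== RESULT ==
["in(p1,t3)", "in(p2,t2)", "in(p5,t2)", "truck_at(t2,whs2)", "truck_at(t3,whs1)"]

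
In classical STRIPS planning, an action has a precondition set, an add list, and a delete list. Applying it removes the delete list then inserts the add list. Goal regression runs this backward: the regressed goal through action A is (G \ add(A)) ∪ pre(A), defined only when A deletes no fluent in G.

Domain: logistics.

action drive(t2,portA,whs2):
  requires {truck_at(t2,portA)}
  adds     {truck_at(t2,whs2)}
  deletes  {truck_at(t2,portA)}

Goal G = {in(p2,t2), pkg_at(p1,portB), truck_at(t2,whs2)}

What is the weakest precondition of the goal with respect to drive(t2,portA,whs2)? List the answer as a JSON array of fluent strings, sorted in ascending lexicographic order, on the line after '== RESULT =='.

Compute (G \ add) ∪ pre:
  G ∩ del = {}  (empty — regression defined)
  G \ add = {in(p2,t2), pkg_at(p1,portB), truck_at(t2,whs2)} \ {truck_at(t2,whs2)} = {in(p2,t2), pkg_at(p1,portB)}
  ∪ pre   = {in(p2,t2), pkg_at(p1,portB)} ∪ {truck_at(t2,portA)}
          = {in(p2,t2), pkg_at(p1,portB), truck_at(t2,portA)}

== RESULT ==
["in(p2,t2)", "pkg_at(p1,portB)", "truck_at(t2,portA)"]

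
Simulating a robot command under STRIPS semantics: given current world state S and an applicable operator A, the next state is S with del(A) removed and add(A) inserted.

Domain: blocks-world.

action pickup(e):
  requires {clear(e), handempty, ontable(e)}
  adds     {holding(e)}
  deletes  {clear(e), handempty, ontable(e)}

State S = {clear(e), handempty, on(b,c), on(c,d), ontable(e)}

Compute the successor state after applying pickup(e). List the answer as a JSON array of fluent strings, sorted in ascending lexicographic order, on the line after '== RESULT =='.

Compute (S \ del) ∪ add:
  pre ⊆ S: {clear(e), handempty, ontable(e)} ⊆ S  — applicable
  S \ del = {on(b,c), on(c,d)}
  ∪ add   = {holding(e), on(b,c), on(c,d)}

== RESULT ==
["holding(e)", "on(b,c)", "on(c,d)"]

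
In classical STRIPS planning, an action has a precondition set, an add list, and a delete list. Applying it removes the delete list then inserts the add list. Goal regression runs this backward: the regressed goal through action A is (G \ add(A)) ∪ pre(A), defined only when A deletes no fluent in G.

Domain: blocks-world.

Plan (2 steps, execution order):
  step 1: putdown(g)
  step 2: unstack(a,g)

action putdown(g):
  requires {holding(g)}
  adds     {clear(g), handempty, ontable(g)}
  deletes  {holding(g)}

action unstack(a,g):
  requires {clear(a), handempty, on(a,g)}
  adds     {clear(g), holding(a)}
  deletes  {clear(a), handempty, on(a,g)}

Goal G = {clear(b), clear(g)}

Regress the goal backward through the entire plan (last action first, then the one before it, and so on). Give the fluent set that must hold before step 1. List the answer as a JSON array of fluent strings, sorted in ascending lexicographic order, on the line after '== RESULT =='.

Work backward from the goal:
  through step 2 (unstack(a,g)): drop {clear(g)}, keep {clear(b)}, require {clear(a), handempty, on(a,g)}
    → {clear(a), clear(b), handempty, on(a,g)}
  through step 1 (putdown(g)): drop {handempty}, keep {clear(a), clear(b), on(a,g)}, require {holding(g)}
    → {clear(a), clear(b), holding(g), on(a,g)}

== RESULT ==
["clear(a)", "clear(b)", "holding(g)", "on(a,g)"]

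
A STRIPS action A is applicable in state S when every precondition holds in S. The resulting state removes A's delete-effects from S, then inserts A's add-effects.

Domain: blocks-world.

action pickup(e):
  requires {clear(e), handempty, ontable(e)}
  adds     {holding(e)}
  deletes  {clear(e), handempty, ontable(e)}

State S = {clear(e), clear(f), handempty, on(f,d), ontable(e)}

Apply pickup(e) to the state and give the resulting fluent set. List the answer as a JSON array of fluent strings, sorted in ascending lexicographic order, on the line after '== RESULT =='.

Progress:
  pre ⊆ S: {clear(e), handempty, ontable(e)} ⊆ S  — applicable
  S \ del = {clear(f), on(f,d)}
  ∪ add   = {clear(f), holding(e), on(f,d)}

== RESULT ==
["clear(f)", "holding(e)", "on(f,d)"]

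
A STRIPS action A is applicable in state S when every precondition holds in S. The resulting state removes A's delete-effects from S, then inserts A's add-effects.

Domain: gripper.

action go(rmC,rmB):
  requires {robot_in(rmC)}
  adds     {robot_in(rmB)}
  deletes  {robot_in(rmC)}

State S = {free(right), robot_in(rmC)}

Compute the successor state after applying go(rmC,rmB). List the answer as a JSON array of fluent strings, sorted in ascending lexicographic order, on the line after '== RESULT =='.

Compute (S \ del) ∪ add:
  pre ⊆ S: {robot_in(rmC)} ⊆ S  — applicable
  S \ del = {free(right)}
  ∪ add   = {free(right), robot_in(rmB)}

== RESULT ==
["free(right)", "robot_in(rmB)"]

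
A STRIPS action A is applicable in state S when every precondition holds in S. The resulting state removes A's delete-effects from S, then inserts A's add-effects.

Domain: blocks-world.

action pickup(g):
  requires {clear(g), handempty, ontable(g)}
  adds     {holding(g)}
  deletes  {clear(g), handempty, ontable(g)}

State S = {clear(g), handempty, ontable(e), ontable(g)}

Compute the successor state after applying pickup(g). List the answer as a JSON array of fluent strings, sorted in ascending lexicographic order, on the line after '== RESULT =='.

Progress:
  pre ⊆ S: {clear(g), handempty, ontable(g)} ⊆ S  — applicable
  S \ del = {ontable(e)}
  ∪ add   = {holding(g), ontable(e)}

== RESULT ==
["holding(g)", "ontable(e)"]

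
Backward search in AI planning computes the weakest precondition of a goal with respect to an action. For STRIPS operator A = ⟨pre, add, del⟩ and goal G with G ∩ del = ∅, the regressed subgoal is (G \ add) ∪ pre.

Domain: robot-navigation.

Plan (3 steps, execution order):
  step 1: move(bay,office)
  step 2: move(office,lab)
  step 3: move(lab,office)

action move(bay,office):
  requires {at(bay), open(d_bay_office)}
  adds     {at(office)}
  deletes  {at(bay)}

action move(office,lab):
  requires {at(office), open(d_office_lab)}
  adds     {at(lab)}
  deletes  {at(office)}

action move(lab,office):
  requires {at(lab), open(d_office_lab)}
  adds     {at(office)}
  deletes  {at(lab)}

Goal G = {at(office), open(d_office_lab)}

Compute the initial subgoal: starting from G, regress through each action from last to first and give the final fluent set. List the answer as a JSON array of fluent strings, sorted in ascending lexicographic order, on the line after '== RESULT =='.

Work backward from the goal:
  through step 3 (move(lab,office)): drop {at(office)}, keep {open(d_office_lab)}, require {at(lab), open(d_office_lab)}
    → {at(lab), open(d_office_lab)}
  through step 2 (move(office,lab)): drop {at(lab)}, keep {open(d_office_lab)}, require {at(office), open(d_office_lab)}
    → {at(office), open(d_office_lab)}
  through step 1 (move(bay,office)): drop {at(office)}, keep {open(d_office_lab)}, require {at(bay), open(d_bay_office)}
    → {at(bay), open(d_bay_office), open(d_office_lab)}

== RESULT ==
["at(bay)", "open(d_bay_office)", "open(d_office_lab)"]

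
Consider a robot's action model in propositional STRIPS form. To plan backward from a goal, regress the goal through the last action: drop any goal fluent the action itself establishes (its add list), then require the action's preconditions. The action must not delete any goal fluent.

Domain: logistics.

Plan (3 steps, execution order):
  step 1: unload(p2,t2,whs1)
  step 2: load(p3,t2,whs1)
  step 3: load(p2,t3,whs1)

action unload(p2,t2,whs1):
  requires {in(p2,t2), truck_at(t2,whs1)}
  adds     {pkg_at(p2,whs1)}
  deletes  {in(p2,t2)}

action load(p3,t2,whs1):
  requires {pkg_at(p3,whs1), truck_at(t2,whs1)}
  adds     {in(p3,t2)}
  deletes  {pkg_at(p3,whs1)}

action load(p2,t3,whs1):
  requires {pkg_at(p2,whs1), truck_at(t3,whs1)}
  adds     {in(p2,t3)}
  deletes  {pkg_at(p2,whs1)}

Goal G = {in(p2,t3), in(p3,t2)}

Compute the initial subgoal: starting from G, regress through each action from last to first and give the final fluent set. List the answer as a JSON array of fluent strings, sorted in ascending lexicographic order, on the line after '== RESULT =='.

Regress step by step:
  through step 3 (load(p2,t3,whs1)): drop {in(p2,t3)}, keep {in(p3,t2)}, require {pkg_at(p2,whs1), truck_at(t3,whs1)}
    → {in(p3,t2), pkg_at(p2,whs1), truck_at(t3,whs1)}
  through step 2 (load(p3,t2,whs1)): drop {in(p3,t2)}, keep {pkg_at(p2,whs1), truck_at(t3,whs1)}, require {pkg_at(p3,whs1), truck_at(t2,whs1)}
    → {pkg_at(p2,whs1), pkg_at(p3,whs1), truck_at(t2,whs1), truck_at(t3,whs1)}
  through step 1 (unload(p2,t2,whs1)): drop {pkg_at(p2,whs1)}, keep {pkg_at(p3,whs1), truck_at(t2,whs1), truck_at(t3,whs1)}, require {in(p2,t2), truck_at(t2,whs1)}
    → {in(p2,t2), pkg_at(p3,whs1), truck_at(t2,whs1), truck_at(t3,whs1)}

== RESULT ==
["in(p2,t2)", "pkg_at(p3,whs1)", "truck_at(t2,whs1)", "truck_at(t3,whs1)"]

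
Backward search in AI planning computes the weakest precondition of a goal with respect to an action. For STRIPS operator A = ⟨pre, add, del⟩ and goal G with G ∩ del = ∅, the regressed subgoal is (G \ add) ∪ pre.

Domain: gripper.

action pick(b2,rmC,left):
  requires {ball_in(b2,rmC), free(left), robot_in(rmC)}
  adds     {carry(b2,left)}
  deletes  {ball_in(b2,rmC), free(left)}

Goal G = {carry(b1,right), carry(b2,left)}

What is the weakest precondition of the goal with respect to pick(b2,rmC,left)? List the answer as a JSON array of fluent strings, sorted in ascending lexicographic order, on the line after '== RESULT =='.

Regress:
  G ∩ del = {}  (empty — regression defined)
  G \ add = {carry(b1,right), carry(b2,left)} \ {carry(b2,left)} = {carry(b1,right)}
  ∪ pre   = {carry(b1,right)} ∪ {ball_in(b2,rmC), free(left), robot_in(rmC)}
          = {ball_in(b2,rmC), carry(b1,right), free(left), robot_in(rmC)}

== RESULT ==
["ball_in(b2,rmC)", "carry(b1,right)", "free(left)", "robot_in(rmC)"]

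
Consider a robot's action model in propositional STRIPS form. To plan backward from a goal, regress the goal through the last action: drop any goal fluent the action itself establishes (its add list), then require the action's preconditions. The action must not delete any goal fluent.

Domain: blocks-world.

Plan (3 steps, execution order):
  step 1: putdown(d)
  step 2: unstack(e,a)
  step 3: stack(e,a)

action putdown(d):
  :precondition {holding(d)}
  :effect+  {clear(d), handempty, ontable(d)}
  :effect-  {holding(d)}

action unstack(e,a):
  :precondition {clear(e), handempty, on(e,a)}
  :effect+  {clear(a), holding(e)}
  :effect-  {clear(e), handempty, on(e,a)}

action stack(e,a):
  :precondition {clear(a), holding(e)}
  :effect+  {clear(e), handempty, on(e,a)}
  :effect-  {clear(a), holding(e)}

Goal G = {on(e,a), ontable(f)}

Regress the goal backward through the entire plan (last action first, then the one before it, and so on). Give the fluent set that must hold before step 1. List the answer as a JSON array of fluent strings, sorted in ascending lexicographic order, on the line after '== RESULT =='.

Regress step by step:
  through step 3 (stack(e,a)): drop {on(e,a)}, keep {ontable(f)}, require {clear(a), holding(e)}
    → {clear(a), holding(e), ontable(f)}
  through step 2 (unstack(e,a)): drop {clear(a), holding(e)}, keep {ontable(f)}, require {clear(e), handempty, on(e,a)}
    → {clear(e), handempty, on(e,a), ontable(f)}
  through step 1 (putdown(d)): drop {handempty}, keep {clear(e), on(e,a), ontable(f)}, require {holding(d)}
    → {clear(e), holding(d), on(e,a), ontable(f)}

== RESULT ==
["clear(e)", "holding(d)", "on(e,a)", "ontable(f)"]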